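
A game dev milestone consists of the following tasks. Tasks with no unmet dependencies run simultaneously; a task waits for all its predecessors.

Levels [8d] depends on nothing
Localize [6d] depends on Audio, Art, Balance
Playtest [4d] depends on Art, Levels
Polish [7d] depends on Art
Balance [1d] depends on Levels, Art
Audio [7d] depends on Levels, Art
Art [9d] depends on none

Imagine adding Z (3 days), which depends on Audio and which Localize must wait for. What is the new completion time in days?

Originally the schedule takes 22 days.
With Z inserted, Localize now waits for max(Audio, Art, Balance, Z).
New critical path: Art→Audio→Z→Localize = 9+7+3+6 = 25 ⇒ 25 days.

25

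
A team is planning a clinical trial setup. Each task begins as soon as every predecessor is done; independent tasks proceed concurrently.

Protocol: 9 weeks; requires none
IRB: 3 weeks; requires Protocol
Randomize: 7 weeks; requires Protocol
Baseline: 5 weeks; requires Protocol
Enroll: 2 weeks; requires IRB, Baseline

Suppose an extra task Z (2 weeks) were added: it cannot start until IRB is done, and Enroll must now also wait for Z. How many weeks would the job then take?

16

Originally the job takes 16 weeks.
With Z inserted, Enroll now waits for max(IRB, Baseline, Z).
New critical path: Protocol→IRB→Z→Enroll = 9+3+2+2 = 16 ⇒ 16 weeks.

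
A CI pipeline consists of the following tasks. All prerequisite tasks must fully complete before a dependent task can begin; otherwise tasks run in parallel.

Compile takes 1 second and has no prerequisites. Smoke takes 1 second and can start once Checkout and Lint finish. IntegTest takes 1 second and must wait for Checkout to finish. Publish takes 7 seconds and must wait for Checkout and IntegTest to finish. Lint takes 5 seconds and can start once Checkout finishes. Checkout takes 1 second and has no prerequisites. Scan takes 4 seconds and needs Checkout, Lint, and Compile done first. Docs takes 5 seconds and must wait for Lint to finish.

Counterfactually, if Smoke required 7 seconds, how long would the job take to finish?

Critical path before the change: Checkout→Lint→Docs = 1+5+5 = 11 giving 11 seconds.
Smoke is off the critical path — its longest chain is 7 seconds, giving 4 of slack.
New critical path: Checkout→Lint→Smoke = 1+5+7 = 13 ⇒ 13 seconds.

13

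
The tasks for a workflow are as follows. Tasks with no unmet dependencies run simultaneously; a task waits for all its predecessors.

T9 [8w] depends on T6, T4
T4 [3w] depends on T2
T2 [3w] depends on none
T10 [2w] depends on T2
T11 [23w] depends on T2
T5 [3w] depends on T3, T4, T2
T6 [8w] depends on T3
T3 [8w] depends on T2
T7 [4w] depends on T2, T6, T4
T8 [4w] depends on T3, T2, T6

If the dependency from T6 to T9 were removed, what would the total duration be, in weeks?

26

With the dependency in place, T2→T3→T6→T9 = 3+8+8+8 = 27 sets the finish at 27 weeks.
Without T6→T9, T9's earliest start moves from 19 to 6.
New critical path: T2→T11 = 3+23 = 26 ⇒ 26 weeks.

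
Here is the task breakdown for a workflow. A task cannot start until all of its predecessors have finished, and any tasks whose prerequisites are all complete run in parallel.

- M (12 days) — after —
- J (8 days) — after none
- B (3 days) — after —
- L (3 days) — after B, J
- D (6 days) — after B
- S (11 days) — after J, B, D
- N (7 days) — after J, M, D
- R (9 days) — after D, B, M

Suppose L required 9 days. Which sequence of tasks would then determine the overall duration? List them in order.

M, R

As given, the longest chain is M→R = 12+9 = 21, so the finish is 21 days.
L is off the critical path — its longest chain is 11 days, giving 10 of slack.
That remains the longest chain; total 21 days.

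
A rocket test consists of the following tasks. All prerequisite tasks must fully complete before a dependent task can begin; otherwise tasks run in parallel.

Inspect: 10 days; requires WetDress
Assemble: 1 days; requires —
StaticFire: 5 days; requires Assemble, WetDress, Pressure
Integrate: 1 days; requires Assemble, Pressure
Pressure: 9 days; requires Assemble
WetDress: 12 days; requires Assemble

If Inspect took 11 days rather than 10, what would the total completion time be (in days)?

24

Baseline: Assemble→WetDress→Inspect = 1+12+10 = 23 → 23 days.
Since Inspect is critical, the +1 change carries straight to that chain (now 24 days).
That remains the longest chain; total 24 days.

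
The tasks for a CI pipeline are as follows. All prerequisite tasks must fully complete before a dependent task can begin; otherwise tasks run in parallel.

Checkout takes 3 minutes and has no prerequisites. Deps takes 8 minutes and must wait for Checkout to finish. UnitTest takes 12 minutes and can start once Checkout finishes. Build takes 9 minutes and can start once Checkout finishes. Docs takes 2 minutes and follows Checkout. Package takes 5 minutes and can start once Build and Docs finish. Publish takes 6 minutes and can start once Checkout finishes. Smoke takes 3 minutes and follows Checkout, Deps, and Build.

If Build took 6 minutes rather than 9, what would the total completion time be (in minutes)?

15

The binding path is Checkout→Build→Package = 3+9+5 = 17; finish at 17 minutes.
Since Build is critical, the -3 change carries straight to that chain (now 14 minutes).
Now Checkout→UnitTest = 3+12 = 15 is longest, so the finish becomes 15 minutes.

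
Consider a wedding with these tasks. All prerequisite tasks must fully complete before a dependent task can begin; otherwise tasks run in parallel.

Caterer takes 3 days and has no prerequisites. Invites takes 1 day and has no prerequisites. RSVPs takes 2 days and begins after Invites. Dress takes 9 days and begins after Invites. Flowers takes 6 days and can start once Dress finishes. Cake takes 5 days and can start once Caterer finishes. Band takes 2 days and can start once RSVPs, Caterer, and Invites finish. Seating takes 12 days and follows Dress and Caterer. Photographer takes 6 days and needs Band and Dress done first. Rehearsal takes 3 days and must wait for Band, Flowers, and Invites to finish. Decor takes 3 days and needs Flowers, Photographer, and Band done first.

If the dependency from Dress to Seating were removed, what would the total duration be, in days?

19

With the dependency in place, Invites→Dress→Seating = 1+9+12 = 22 sets the finish at 22 days.
Without Dress→Seating, Seating's earliest start moves from 10 to 3.
The longest chain is now Invites→Dress→Flowers→Rehearsal = 1+9+6+3 = 19, so the wedding takes 19 days.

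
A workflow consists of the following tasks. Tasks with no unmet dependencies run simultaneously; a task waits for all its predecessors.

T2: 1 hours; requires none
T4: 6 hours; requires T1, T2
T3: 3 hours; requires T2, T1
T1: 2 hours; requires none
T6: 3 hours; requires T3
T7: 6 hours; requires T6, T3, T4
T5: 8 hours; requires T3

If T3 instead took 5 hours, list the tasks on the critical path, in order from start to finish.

T1, T3, T6, T7

Baseline: T1→T3→T6→T7 = 2+3+3+6 = 14 → 14 hours.
T3 lies on that path, so at 5 hours the path becomes 16 hours.
No other chain overtakes it, so the finish is 16 hours.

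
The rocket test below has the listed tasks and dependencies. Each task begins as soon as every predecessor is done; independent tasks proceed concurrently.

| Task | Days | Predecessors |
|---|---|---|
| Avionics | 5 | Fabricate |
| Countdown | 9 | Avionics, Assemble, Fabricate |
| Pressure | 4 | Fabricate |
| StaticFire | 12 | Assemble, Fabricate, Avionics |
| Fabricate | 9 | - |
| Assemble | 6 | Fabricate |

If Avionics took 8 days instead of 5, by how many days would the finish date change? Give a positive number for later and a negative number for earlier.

2

Critical path before the change: Fabricate→Assemble→StaticFire = 9+6+12 = 27 giving 27 days.
Avionics has 1 day of float (longest path through it is 26).
New critical path: Fabricate→Avionics→StaticFire = 9+8+12 = 29 ⇒ 29 days.
Change in finish: 29 − 27 = +2 days.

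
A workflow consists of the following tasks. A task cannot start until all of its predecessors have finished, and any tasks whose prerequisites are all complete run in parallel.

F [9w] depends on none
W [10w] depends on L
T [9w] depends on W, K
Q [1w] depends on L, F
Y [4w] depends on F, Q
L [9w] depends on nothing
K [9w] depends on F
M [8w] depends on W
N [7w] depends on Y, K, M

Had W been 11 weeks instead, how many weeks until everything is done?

35

The binding path is L→W→M→N = 9+10+8+7 = 34; finish at 34 weeks.
W is on the critical path; changing it to 11 makes that path 35 weeks.
The critical path is still L→W→M→N; finish is now 35 weeks.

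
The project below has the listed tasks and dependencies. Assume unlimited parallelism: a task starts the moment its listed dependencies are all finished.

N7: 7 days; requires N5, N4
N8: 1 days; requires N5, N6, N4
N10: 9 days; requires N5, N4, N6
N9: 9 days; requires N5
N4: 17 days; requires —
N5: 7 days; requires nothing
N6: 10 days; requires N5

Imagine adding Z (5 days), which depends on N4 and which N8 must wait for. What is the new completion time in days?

26

Originally the plan takes 26 days.
With Z inserted, N8 now waits for max(N5, N6, N4, Z).
New critical path: N4→N10 = 17+9 = 26 ⇒ 26 days.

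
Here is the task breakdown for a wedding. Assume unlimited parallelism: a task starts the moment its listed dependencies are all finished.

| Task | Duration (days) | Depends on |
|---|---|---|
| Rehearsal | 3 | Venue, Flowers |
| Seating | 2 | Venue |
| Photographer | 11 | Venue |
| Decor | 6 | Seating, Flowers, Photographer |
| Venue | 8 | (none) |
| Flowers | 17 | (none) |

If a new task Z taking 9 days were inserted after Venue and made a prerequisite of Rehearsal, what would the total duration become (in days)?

Originally the schedule takes 25 days.
With Z inserted, Rehearsal now waits for max(Venue, Flowers, Z).
New critical path: Venue→Photographer→Decor = 8+11+6 = 25 ⇒ 25 days.

25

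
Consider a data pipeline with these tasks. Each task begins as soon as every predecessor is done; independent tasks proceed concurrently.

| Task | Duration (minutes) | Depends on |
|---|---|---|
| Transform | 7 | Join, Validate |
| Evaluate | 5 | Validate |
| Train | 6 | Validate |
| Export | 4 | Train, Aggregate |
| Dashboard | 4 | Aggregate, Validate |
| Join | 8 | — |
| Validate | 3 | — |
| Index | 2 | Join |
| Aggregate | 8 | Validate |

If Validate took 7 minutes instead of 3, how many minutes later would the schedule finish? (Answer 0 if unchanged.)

4

As given, the longest chain is Validate→Aggregate→Export = 3+8+4 = 15, so the finish is 15 minutes.
Validate lies on that path, so at 7 minutes the path becomes 19 minutes.
No other chain overtakes it, so the finish is 19 minutes.
Change in finish: 19 − 15 = +4 minutes.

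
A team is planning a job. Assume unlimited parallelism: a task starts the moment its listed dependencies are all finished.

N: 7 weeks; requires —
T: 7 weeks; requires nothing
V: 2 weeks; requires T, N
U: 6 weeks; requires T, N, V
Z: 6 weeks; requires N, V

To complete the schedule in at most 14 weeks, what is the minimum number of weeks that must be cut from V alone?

Current finish: 15 weeks; target: 14.
V is on every critical path, so each week cut from V cuts the finish by one (this holds down to a finish of 14).
Need 15 − 14 = 1 week off V → V becomes 1 week, finish becomes 14.

1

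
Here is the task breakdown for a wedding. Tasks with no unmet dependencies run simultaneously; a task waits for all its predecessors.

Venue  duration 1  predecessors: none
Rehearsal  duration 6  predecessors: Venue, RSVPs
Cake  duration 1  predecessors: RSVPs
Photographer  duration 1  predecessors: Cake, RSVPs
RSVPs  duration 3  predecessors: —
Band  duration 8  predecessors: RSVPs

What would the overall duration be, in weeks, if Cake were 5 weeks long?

Critical path before the change: RSVPs→Band = 3+8 = 11 giving 11 weeks.
Cake has 6 weeks of float (longest path through it is 5).
No other chain overtakes it, so the finish is 11 weeks.

11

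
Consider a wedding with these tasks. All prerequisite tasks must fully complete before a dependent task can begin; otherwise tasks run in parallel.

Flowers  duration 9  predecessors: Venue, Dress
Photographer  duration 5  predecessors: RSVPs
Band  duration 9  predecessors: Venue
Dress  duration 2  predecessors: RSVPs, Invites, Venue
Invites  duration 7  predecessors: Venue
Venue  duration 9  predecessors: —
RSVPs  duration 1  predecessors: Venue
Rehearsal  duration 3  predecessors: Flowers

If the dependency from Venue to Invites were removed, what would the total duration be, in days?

Before: longest chain Venue→Invites→Dress→Flowers→Rehearsal = 9+7+2+9+3 = 30, finish 30.
Without Venue→Invites, Invites's earliest start moves from 9 to 0.
After: Venue→RSVPs→Dress→Flowers→Rehearsal = 9+1+2+9+3 = 24 → 24 days.

24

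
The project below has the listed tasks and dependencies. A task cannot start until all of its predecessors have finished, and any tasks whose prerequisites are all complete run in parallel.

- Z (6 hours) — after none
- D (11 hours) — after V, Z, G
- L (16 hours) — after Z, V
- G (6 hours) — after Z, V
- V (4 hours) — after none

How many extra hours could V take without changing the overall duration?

Critical path: Z→G→D = 6+6+11 = 23, so the finish is 23 hours.
The longest chain containing V totals 21 hours.
Float = 23 − 21 = 2.

2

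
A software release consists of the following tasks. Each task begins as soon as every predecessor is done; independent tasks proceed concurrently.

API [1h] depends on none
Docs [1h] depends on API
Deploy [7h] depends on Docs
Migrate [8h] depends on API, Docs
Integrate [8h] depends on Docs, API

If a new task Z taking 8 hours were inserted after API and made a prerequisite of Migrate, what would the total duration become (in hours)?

17

Originally the project takes 10 hours.
With Z inserted, Migrate now waits for max(API, Docs, Z).
New critical path: API→Z→Migrate = 1+8+8 = 17 ⇒ 17 hours.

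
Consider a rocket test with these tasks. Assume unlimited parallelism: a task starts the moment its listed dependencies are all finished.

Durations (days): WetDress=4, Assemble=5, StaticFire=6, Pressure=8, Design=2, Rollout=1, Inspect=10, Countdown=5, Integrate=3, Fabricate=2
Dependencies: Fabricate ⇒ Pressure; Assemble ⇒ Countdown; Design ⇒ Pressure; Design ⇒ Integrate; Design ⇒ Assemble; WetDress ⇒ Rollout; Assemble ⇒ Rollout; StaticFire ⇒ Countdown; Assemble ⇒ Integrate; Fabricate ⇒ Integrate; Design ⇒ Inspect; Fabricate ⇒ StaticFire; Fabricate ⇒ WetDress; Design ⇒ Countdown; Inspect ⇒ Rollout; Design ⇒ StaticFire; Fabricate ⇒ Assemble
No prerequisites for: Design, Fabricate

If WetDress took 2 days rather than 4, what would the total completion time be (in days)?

13

As given, the longest chain is Design→StaticFire→Countdown = 2+6+5 = 13, so the finish is 13 days.
WetDress has 6 days of float (longest path through it is 7).
The critical path is still Design→StaticFire→Countdown; finish is now 13 days.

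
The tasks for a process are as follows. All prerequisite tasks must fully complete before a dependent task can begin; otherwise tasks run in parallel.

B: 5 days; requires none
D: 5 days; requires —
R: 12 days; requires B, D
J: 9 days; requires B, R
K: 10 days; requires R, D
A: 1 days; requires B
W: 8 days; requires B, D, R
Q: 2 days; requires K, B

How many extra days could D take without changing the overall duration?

B→R→K→Q = 5+12+10+2 = 29 sets the makespan at 29 days.
The longest chain containing D totals 29 days.
Slack of D = 0 − 0 = 0 days.

0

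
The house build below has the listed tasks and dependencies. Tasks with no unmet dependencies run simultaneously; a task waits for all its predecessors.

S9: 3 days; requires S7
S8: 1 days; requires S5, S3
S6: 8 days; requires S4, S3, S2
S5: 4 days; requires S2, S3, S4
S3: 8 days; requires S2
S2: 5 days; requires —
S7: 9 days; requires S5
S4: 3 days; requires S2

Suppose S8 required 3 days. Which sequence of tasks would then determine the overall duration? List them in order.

S2, S3, S5, S7, S9

As given, the longest chain is S2→S3→S5→S7→S9 = 5+8+4+9+3 = 29, so the finish is 29 days.
S8 has 11 days of float (longest path through it is 18).
That remains the longest chain; total 29 days.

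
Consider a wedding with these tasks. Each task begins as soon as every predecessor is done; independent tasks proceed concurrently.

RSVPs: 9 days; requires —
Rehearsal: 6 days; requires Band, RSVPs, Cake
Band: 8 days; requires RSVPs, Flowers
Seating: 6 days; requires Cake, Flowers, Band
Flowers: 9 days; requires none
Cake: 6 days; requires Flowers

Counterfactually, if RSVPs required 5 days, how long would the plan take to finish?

Critical path before the change: RSVPs→Band→Seating = 9+8+6 = 23 giving 23 days.
RSVPs lies on that path, so at 5 days the path becomes 19 days.
The binding chain switches to Flowers→Band→Seating = 9+8+6 = 23; finish 23 days.

23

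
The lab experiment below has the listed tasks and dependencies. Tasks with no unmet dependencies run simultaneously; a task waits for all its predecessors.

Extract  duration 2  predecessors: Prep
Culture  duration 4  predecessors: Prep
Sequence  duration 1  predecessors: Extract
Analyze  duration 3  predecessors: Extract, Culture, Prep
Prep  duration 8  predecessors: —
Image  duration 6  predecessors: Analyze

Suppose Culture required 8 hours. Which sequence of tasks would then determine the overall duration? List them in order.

Actual critical path: Prep→Culture→Analyze→Image = 8+4+3+6 = 21 ⇒ 21 hours.
Culture is on the critical path; changing it to 8 makes that path 25 hours.
That remains the longest chain; total 25 hours.

Prep, Culture, Analyze, Image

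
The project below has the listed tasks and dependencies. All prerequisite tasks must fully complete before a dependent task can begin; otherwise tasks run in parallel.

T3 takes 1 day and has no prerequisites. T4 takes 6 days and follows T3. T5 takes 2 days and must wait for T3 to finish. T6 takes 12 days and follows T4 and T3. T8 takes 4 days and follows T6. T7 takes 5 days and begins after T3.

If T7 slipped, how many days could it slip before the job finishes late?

17

The longest chain is T3→T4→T6→T8 = 1+6+12+4 = 23; overall finish 23 days.
T7 finishes as early as 6 and must finish by 23.
Slack of T7 = 18 − 1 = 17 days.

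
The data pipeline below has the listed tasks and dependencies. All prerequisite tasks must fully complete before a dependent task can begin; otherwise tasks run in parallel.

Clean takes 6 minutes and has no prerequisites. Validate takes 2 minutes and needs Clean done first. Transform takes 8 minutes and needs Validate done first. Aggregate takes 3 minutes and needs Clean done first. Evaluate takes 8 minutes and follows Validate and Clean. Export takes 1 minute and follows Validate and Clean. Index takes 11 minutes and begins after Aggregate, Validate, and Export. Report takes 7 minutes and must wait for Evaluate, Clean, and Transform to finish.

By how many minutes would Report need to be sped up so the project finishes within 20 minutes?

Current finish: 23 minutes; target: 20.
Report is on every critical path, so each minute cut from Report cuts the finish by one (this holds down to a finish of 20).
Need 23 − 20 = 3 minutes off Report → Report becomes 4 minutes, finish becomes 20.

3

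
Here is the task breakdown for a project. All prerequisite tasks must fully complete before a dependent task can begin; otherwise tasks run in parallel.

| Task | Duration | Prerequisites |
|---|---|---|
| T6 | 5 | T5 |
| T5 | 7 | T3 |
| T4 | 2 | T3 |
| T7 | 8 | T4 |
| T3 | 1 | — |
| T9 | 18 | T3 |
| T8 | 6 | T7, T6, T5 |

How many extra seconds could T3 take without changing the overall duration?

T3→T5→T6→T8 = 1+7+5+6 = 19 sets the makespan at 19 seconds.
Longest path through T3: 19 seconds (earliest finish 1, latest finish 1).
So T3 can slip 1 − 1 = 0 seconds.

0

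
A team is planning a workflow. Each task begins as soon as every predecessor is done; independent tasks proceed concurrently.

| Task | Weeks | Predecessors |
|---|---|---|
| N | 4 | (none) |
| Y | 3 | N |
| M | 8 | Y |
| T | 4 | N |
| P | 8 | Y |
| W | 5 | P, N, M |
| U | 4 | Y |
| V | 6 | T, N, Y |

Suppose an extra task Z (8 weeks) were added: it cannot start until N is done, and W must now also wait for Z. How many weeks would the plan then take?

Originally the plan takes 20 weeks.
With Z inserted, W now waits for max(P, N, M, Z).
New critical path: N→Y→M→W = 4+3+8+5 = 20 ⇒ 20 weeks.

20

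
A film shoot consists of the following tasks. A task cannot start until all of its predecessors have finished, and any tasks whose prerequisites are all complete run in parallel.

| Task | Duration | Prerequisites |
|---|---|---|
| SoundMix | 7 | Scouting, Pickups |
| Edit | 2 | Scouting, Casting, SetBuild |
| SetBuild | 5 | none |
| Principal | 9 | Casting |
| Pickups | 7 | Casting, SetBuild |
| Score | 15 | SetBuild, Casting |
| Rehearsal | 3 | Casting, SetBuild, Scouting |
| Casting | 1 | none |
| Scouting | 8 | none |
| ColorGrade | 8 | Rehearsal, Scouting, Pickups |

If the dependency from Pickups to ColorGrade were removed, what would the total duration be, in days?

20

Original critical path: SetBuild→Pickups→ColorGrade = 5+7+8 = 20 ⇒ 20 days.
Without Pickups→ColorGrade, ColorGrade's earliest start moves from 12 to 11.
The longest chain is now SetBuild→Score = 5+15 = 20, so the plan takes 20 days.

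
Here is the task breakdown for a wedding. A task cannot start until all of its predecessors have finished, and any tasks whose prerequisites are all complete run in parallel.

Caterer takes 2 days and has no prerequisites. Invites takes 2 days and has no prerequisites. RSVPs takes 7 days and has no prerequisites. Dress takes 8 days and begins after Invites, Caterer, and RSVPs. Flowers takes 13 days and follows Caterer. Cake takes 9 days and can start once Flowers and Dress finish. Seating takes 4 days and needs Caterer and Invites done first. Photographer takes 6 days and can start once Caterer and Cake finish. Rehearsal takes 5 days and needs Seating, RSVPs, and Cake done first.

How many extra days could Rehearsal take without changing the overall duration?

The longest chain is Caterer→Flowers→Cake→Photographer = 2+13+9+6 = 30; overall finish 30 days.
Rehearsal finishes as early as 29 and must finish by 30.
Float = 30 − 29 = 1.

1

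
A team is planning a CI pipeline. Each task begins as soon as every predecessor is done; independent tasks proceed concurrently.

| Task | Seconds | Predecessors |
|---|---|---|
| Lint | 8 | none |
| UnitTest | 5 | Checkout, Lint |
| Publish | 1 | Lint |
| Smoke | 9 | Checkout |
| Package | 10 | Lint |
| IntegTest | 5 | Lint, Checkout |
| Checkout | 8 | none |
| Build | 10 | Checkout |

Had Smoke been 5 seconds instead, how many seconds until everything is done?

The binding path is Checkout→Build = 8+10 = 18; finish at 18 seconds.
Smoke has 1 second of float (longest path through it is 17).
The critical path is still Checkout→Build; finish is now 18 seconds.

18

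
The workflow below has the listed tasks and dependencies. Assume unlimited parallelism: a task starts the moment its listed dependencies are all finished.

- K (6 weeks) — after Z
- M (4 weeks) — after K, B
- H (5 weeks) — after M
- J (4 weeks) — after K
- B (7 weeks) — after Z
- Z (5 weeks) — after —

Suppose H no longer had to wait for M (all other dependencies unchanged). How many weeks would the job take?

16

With the dependency in place, Z→B→M→H = 5+7+4+5 = 21 sets the finish at 21 weeks.
Without M→H, H's earliest start moves from 16 to 0.
The longest chain is now Z→B→M = 5+7+4 = 16, so the job takes 16 weeks.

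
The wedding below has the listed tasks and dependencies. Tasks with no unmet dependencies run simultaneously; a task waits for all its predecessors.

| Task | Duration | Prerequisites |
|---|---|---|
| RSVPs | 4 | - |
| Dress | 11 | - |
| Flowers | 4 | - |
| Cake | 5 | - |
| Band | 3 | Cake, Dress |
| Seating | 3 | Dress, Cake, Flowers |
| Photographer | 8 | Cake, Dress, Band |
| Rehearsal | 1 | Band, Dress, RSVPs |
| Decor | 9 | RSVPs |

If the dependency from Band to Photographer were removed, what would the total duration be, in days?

Before: longest chain Dress→Band→Photographer = 11+3+8 = 22, finish 22.
Without Band→Photographer, Photographer's earliest start moves from 14 to 11.
New critical path: Dress→Photographer = 11+8 = 19 ⇒ 19 days.

19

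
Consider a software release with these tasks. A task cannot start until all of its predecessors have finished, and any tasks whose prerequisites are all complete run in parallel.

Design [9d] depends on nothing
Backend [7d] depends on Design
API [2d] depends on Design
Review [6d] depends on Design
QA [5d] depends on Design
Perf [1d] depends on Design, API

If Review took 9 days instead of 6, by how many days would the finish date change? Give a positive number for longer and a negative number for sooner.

2

The binding path is Design→Backend = 9+7 = 16; finish at 16 days.
Review has 1 day of float (longest path through it is 15).
The binding chain switches to Design→Review = 9+9 = 18; finish 18 days.
Change in finish: 18 − 16 = +2 days.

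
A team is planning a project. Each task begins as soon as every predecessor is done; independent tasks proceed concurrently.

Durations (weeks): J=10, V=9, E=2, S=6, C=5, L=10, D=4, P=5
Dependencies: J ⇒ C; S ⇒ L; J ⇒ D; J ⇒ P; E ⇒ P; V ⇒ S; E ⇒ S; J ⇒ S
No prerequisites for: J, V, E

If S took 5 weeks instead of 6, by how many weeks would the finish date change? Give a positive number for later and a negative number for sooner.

-1

As given, the longest chain is J→S→L = 10+6+10 = 26, so the finish is 26 weeks.
S is on the critical path; changing it to 5 makes that path 25 weeks.
The critical path is still J→S→L; finish is now 25 weeks.
Change in finish: 25 − 26 = -1 weeks.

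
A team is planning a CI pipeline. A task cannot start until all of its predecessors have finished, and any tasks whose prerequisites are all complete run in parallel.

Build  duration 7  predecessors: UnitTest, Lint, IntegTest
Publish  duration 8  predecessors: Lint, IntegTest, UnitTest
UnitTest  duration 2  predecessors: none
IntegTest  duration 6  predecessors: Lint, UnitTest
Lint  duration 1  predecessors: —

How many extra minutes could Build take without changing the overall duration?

Critical path: UnitTest→IntegTest→Publish = 2+6+8 = 16, so the finish is 16 minutes.
The longest chain containing Build totals 15 minutes.
Slack of Build = 9 − 8 = 1 minute.

1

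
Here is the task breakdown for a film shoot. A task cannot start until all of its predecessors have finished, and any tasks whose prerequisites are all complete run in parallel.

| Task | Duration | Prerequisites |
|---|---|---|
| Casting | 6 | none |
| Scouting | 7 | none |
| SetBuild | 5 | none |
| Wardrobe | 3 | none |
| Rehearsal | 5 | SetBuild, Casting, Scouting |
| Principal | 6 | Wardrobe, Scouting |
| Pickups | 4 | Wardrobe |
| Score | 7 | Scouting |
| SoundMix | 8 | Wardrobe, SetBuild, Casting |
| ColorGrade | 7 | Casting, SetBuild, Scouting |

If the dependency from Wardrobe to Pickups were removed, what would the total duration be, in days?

14

With the dependency in place, Casting→SoundMix = 6+8 = 14 sets the finish at 14 days.
Without Wardrobe→Pickups, Pickups's earliest start moves from 3 to 0.
The longest chain is now Casting→SoundMix = 6+8 = 14, so the job takes 14 days.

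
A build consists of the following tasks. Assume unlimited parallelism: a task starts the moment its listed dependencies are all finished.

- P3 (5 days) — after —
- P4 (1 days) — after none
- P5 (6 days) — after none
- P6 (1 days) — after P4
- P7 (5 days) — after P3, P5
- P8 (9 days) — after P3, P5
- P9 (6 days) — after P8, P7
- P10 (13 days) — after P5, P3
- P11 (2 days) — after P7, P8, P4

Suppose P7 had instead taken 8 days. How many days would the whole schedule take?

As given, the longest chain is P5→P8→P9 = 6+9+6 = 21, so the finish is 21 days.
P7 has 4 days of float (longest path through it is 17).
The critical path is still P5→P8→P9; finish is now 21 days.

21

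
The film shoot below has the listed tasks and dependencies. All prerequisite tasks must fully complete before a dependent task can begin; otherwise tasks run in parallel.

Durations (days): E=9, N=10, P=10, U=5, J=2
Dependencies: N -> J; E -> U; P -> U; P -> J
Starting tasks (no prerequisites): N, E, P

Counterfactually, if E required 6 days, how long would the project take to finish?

As given, the longest chain is P→U = 10+5 = 15, so the finish is 15 days.
The longest path through E is only 14 days, so E has float 1.
That remains the longest chain; total 15 days.

15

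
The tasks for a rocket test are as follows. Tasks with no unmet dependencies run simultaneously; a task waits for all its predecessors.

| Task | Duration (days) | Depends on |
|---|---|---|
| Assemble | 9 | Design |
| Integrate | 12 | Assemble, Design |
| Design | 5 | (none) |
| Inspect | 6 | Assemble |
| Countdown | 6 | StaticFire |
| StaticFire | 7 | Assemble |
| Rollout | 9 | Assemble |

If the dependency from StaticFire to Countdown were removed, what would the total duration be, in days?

With the dependency in place, Design→Assemble→StaticFire→Countdown = 5+9+7+6 = 27 sets the finish at 27 days.
Without StaticFire→Countdown, Countdown's earliest start moves from 21 to 0.
After: Design→Assemble→Integrate = 5+9+12 = 26 → 26 days.

26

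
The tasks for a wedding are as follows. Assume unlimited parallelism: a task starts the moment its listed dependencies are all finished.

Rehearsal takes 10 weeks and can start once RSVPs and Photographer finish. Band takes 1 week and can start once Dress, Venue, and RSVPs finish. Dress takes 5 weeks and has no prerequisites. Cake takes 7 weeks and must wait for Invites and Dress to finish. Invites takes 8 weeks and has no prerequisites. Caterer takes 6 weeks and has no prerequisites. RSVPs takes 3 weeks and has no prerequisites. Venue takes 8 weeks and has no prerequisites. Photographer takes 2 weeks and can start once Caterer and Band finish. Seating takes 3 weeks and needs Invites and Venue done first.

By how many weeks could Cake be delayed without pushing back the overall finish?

Critical path: Venue→Band→Photographer→Rehearsal = 8+1+2+10 = 21, so the finish is 21 weeks.
Longest path through Cake: 15 weeks (earliest finish 15, latest finish 21).
Float = 21 − 15 = 6.

6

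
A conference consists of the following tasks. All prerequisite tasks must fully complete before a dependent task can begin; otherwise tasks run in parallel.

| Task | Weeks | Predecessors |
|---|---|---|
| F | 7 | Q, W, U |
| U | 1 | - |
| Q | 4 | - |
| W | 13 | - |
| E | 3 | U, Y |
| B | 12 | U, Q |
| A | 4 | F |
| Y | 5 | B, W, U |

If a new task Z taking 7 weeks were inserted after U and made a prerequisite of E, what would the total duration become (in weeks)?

24

Originally the schedule takes 24 weeks.
With Z inserted, E now waits for max(U, Y, Z).
New critical path: Q→B→Y→E = 4+12+5+3 = 24 ⇒ 24 weeks.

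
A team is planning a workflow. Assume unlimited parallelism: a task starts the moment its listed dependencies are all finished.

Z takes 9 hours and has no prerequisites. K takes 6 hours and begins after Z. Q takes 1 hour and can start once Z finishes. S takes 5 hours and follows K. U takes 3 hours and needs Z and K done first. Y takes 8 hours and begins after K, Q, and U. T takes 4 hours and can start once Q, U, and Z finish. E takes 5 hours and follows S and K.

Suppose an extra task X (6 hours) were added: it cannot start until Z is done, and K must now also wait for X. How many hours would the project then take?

32

Originally the project takes 26 hours.
With X inserted, K now waits for max(Z, X).
New critical path: Z→X→K→U→Y = 9+6+6+3+8 = 32 ⇒ 32 hours.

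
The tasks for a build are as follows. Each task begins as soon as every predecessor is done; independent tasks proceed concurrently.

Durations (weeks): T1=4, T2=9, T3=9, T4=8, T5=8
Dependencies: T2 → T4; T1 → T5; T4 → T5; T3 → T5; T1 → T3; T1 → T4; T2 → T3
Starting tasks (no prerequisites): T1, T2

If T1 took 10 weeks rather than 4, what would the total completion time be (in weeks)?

27

The binding path is T2→T3→T5 = 9+9+8 = 26; finish at 26 weeks.
The longest path through T1 is only 21 weeks, so T1 has float 5.
The binding chain switches to T1→T3→T5 = 10+9+8 = 27; finish 27 weeks.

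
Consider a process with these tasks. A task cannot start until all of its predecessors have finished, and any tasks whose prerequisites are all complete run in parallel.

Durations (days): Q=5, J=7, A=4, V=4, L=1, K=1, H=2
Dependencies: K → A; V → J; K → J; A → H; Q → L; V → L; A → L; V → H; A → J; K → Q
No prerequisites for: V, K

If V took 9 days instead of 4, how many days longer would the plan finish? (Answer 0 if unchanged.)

Baseline: K→A→J = 1+4+7 = 12 → 12 days.
V has 1 day of float (longest path through it is 11).
New critical path: V→J = 9+7 = 16 ⇒ 16 days.
Change in finish: 16 − 12 = +4 days.

4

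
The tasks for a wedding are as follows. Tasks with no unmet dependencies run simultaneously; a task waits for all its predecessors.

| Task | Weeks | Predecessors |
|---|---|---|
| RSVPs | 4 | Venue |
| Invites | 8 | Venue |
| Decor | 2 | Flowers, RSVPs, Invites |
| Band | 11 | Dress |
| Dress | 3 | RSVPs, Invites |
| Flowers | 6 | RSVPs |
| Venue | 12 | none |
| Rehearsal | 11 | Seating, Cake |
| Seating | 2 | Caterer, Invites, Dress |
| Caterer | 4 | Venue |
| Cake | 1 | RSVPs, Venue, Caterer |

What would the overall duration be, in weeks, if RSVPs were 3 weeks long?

The binding path is Venue→Invites→Dress→Seating→Rehearsal = 12+8+3+2+11 = 36; finish at 36 weeks.
RSVPs is off the critical path — its longest chain is 32 weeks, giving 4 of slack.
The critical path is still Venue→Invites→Dress→Seating→Rehearsal; finish is now 36 weeks.

36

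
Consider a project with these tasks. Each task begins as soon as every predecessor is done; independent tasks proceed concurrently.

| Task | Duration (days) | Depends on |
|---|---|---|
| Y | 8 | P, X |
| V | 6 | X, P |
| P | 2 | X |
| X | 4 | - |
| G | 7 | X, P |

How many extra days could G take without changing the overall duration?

1

The longest chain is X→P→Y = 4+2+8 = 14; overall finish 14 days.
G finishes as early as 13 and must finish by 14.
Float = 14 − 13 = 1.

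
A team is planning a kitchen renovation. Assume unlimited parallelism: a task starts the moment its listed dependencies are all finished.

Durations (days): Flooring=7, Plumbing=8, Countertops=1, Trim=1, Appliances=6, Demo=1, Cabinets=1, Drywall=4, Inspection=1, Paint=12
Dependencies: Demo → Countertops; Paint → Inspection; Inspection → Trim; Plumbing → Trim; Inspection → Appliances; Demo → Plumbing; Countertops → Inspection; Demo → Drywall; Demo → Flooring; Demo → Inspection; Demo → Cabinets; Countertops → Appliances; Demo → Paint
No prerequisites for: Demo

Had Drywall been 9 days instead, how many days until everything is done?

20

Baseline: Demo→Paint→Inspection→Appliances = 1+12+1+6 = 20 → 20 days.
Drywall has 15 days of float (longest path through it is 5).
That remains the longest chain; total 20 days.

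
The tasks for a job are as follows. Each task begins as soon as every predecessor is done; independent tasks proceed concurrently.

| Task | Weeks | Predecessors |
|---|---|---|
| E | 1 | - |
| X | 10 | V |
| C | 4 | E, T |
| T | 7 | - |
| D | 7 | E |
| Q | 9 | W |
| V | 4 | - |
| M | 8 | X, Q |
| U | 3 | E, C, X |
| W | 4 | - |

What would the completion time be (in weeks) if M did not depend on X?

21

Original critical path: V→X→M = 4+10+8 = 22 ⇒ 22 weeks.
Without X→M, M's earliest start moves from 14 to 13.
New critical path: W→Q→M = 4+9+8 = 21 ⇒ 21 weeks.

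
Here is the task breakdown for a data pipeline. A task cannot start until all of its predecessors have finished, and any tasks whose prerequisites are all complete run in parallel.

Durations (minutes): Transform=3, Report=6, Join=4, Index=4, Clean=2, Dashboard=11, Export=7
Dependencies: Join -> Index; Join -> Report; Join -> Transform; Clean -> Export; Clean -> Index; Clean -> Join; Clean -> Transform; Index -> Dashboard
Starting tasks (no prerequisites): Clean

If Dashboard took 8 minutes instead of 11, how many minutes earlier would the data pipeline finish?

Critical path before the change: Clean→Join→Index→Dashboard = 2+4+4+11 = 21 giving 21 minutes.
Dashboard lies on that path, so at 8 minutes the path becomes 18 minutes.
No other chain overtakes it, so the finish is 18 minutes.
Change in finish: 18 − 21 = -3 minutes.

3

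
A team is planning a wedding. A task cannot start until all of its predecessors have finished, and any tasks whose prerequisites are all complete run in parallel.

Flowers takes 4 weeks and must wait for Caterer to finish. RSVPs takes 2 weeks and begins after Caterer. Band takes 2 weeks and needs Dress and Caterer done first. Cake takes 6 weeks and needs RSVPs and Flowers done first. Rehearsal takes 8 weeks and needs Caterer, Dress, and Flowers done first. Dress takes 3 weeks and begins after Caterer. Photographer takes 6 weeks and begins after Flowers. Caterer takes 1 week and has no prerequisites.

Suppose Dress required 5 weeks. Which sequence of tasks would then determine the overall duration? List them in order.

Caterer, Dress, Rehearsal

Baseline: Caterer→Flowers→Rehearsal = 1+4+8 = 13 → 13 weeks.
Dress has 1 week of float (longest path through it is 12).
The binding chain switches to Caterer→Dress→Rehearsal = 1+5+8 = 14; finish 14 weeks.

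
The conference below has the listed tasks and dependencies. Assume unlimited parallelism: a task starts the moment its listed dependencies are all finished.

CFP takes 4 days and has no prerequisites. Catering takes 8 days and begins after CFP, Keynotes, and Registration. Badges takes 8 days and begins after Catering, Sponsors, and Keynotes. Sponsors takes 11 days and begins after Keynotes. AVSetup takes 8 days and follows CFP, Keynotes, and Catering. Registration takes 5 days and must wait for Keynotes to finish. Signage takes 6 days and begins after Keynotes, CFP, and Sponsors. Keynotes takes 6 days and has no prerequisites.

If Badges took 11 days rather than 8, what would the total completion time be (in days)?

30

Actual critical path: Keynotes→Registration→Catering→Badges = 6+5+8+8 = 27 ⇒ 27 days.
Badges lies on that path, so at 11 days the path becomes 30 days.
No other chain overtakes it, so the finish is 30 days.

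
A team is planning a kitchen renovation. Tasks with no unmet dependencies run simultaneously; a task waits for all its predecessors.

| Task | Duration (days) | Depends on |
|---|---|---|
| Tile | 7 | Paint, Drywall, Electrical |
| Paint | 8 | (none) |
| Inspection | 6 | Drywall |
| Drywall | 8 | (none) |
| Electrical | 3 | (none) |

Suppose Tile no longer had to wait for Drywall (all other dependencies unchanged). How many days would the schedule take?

15

Original critical path: Drywall→Tile = 8+7 = 15 ⇒ 15 days.
Dropping Drywall→Tile doesn't change Tile's earliest start (8); another predecessor still binds.
After: Paint→Tile = 8+7 = 15 → 15 days.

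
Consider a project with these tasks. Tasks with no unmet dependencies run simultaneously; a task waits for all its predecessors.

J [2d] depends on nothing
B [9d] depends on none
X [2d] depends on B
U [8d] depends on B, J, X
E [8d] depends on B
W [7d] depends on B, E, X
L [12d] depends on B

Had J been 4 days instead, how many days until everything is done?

Actual critical path: B→E→W = 9+8+7 = 24 ⇒ 24 days.
The longest path through J is only 10 days, so J has float 14.
No other chain overtakes it, so the finish is 24 days.

24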